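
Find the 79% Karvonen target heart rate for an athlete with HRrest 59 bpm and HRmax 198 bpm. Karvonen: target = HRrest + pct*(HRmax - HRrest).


Target = HRrest + pct*(HRmax - HRrest)
Heart rate reserve = HRmax - HRrest = 198 - 59 = 139 bpm
Fraction = 79% = 0.79
Target = 59 + 0.79 * 139
Target = 59 + 109.81 = 168.81 bpm

168.81 bpm


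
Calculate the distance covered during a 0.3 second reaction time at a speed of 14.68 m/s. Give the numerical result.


d = v * t
d = 14.68 * 0.3
d = 4.404 m

4.404 m


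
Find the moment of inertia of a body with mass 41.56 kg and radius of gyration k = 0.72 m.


I = m * k^2
I = 41.56 * 0.72^2
I = 41.56 * 0.5184 = 21.5447 kg*m^2

21.5447 kg*m^2


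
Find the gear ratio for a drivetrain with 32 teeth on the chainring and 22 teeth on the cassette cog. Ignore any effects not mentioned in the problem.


GR = front_teeth / rear_teeth
GR = 32 / 22
GR = 1.4545

1.4545


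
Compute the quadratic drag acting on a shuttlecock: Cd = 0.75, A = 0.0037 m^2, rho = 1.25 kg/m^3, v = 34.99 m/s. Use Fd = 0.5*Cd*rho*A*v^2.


Fd = 0.5 * Cd * rho * A * v^2
Fd = 0.5 * 0.75 * 1.25 * 0.0037 * 34.99^2
v^2 = 1224.3001
Fd = 0.5 * 0.75 * 1.25 * 0.0037 * 1224.3001 = 2.1234 N

2.1234 N


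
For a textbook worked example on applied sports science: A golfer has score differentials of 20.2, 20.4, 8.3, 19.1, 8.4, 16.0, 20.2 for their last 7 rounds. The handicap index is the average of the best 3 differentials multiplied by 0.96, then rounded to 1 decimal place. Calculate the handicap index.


All differentials: 20.2, 20.4, 8.3, 19.1, 8.4, 16.0, 20.2
Sorted: 8.3, 8.4, 16.0, 19.1, 20.2, 20.2, 20.4
Best 3: 8.3, 8.4, 16.0
Average of best = 32.7 / 3 = 10.9
Raw index = 10.9 * 0.96 = 10.464
Handicap index = round(10.464, 1) = 10.5

10.5


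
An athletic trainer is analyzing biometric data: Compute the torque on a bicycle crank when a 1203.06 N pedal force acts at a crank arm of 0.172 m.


tau = F * d
tau = 1203.06 * 0.172
tau = 206.9263 N*m

206.9263 N*m


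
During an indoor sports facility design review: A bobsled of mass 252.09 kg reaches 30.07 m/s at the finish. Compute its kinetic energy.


KE = 0.5 * m * v^2
KE = 0.5 * 252.09 * 30.07^2
KE = 0.5 * 252.09 * 904.2049 = 113970.5066 J

113970.5066 J


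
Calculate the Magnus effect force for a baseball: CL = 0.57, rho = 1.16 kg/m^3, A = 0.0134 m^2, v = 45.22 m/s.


FM = 0.5 * CL * rho * A * v^2
FM = 0.5 * 0.57 * 1.16 * 0.0134 * 45.22^2
v^2 = 2044.8484
FM = 0.5 * 0.57 * 1.16 * 0.0134 * 2044.8484 = 9.0588 N

9.0588 N


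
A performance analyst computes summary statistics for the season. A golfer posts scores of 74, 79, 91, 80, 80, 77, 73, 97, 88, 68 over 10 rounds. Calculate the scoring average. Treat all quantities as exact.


Average = sum / n
Sum = 807
Average = 807 / 10 = 80.7

80.7


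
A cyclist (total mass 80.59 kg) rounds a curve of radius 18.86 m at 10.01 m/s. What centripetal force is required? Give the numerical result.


Fc = m * v^2 / r
v^2 = 10.01^2 = 100.2001
Fc = 80.59 * 100.2001 / 18.86
Fc = 8075.1261 / 18.86 = 428.1615 N

428.1615 N


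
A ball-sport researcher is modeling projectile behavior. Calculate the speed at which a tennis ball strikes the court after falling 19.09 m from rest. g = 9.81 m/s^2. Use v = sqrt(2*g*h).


v = sqrt(2 * g * h)
v = sqrt(2 * 9.81 * 19.09)
v = sqrt(374.5458) = 19.3532 m/s

19.3532 m/s


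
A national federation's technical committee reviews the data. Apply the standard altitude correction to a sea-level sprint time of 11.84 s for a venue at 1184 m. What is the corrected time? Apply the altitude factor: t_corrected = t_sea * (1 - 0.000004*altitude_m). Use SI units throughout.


Correction factor = 1 - 0.000004 * 1184 = 0.995264
t_corrected = t_sea * factor = 11.84 * 0.995264
t_corrected = 11.7839 s

11.7839 s


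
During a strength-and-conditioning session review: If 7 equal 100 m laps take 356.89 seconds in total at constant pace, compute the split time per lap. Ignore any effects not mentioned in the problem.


Split time = total_time / n_laps = 356.89 / 7
Split time = 50.9843 s per lap

50.9843 s


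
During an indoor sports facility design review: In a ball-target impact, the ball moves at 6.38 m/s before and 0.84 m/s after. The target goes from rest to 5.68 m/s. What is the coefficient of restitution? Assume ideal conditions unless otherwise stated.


e = (v2_after - v1_after) / (v1_before - v2_before)
Numerator = 5.68 - 0.84 = 4.84
Denominator = 6.38 - 0 = 6.38
e = 4.84 / 6.38 = 0.7586

0.7586


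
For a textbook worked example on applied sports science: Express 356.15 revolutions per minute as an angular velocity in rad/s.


omega = RPM * 2 * pi / 60
omega = 356.15 * 2 * 3.14159 / 60
omega = 2237.7564 / 60 = 37.2959 rad/s

37.2959 rad/s


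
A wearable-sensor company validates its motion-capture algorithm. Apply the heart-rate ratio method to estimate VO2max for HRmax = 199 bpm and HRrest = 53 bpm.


VO2max = 15.3 * HRmax / HRrest
VO2max = 15.3 * 199 / 53
VO2max = 3044.7 / 53 = 57.4472 mL/kg/min

57.4472 mL/kg/min


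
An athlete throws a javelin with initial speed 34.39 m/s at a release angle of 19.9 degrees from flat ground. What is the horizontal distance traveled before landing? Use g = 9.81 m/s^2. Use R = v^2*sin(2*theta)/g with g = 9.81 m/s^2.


R = v^2 * sin(2*theta) / g
Convert angle to radians: theta = 19.9 deg = 0.3473 rad
sin(2*theta) = sin(0.6946) = 0.6401
R = 34.39^2 * 0.6401 / 9.81
R = 1182.6721 * 0.6401 / 9.81 = 77.1702 m

77.1702 m


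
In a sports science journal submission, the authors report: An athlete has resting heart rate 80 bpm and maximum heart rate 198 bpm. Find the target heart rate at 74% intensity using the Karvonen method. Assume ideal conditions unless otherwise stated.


Target = HRrest + pct*(HRmax - HRrest)
Heart rate reserve = HRmax - HRrest = 198 - 80 = 118 bpm
Fraction = 74% = 0.74
Target = 80 + 0.74 * 118
Target = 80 + 87.32 = 167.32 bpm

167.32 bpm


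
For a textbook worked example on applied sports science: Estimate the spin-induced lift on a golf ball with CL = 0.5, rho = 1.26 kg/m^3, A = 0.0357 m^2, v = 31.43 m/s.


FM = 0.5 * CL * rho * A * v^2
FM = 0.5 * 0.5 * 1.26 * 0.0357 * 31.43^2
v^2 = 987.8449
FM = 0.5 * 0.5 * 1.26 * 0.0357 * 987.8449 = 11.1088 N

11.1088 N


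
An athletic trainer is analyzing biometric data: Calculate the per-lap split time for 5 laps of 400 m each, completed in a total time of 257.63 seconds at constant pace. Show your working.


Split time = total_time / n_laps = 257.63 / 5
Split time = 51.526 s per lap

51.526 s


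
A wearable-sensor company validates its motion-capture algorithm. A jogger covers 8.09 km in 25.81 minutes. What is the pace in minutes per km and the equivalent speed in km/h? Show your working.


Pace = time / distance = 25.81 min / 8.09 km = 3.1904 min/km
Speed = distance / time_in_hours = 8.09 / 0.4302 hr
Speed = 18.8067 km/h

3.1904 min/km, 18.8067 km/h


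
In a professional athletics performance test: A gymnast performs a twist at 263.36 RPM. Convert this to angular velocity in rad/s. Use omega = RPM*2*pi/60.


omega = RPM * 2 * pi / 60
omega = 263.36 * 2 * 3.14159 / 60
omega = 1654.7397 / 60 = 27.579 rad/s

27.579 rad/s


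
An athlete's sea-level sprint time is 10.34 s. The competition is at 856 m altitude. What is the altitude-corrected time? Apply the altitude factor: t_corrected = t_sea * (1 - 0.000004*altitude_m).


Correction factor = 1 - 0.000004 * 856 = 0.996576
t_corrected = t_sea * factor = 10.34 * 0.996576
t_corrected = 10.3046 s

10.3046 s


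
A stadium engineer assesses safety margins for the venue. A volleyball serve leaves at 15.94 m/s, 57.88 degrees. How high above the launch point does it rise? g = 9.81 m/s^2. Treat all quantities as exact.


H = (v*sin(theta))^2 / (2*g)
vy = v*sin(theta) = 15.94 * sin(57.88 deg) = 13.5002 m/s
H = vy^2 / (2*g) = 182.2545 / (2*9.81)
H = 182.2545 / 19.62 = 9.2892 m

9.2892 m


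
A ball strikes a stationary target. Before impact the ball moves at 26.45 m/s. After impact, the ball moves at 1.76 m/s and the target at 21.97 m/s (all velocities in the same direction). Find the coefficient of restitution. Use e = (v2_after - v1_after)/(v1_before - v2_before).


e = (v2_after - v1_after) / (v1_before - v2_before)
Numerator = 21.97 - 1.76 = 20.21
Denominator = 26.45 - 0 = 26.45
e = 20.21 / 26.45 = 0.7641

0.7641


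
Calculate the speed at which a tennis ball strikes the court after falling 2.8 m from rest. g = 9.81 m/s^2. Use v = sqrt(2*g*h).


v = sqrt(2 * g * h)
v = sqrt(2 * 9.81 * 2.8)
v = sqrt(54.936) = 7.4119 m/s

7.4119 m/s


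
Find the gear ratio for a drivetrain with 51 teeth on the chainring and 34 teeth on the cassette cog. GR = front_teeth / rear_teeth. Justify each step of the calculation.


GR = front_teeth / rear_teeth
GR = 51 / 34
GR = 1.5

1.5


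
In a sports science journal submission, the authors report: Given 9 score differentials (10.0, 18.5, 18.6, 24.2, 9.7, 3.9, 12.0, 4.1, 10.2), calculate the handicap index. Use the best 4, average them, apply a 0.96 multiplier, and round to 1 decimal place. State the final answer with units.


All differentials: 10.0, 18.5, 18.6, 24.2, 9.7, 3.9, 12.0, 4.1, 10.2
Sorted: 3.9, 4.1, 9.7, 10.0, 10.2, 12.0, 18.5, 18.6, 24.2
Best 4: 3.9, 4.1, 9.7, 10.0
Average of best = 27.7 / 4 = 6.925
Raw index = 6.925 * 0.96 = 6.648
Handicap index = round(6.648, 1) = 6.6

6.6


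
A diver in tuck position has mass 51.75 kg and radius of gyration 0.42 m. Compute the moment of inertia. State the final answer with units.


I = m * k^2
I = 51.75 * 0.42^2
I = 51.75 * 0.1764 = 9.1287 kg*m^2

9.1287 kg*m^2


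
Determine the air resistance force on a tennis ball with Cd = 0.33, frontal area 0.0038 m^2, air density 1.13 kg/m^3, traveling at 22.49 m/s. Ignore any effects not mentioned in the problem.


Fd = 0.5 * Cd * rho * A * v^2
Fd = 0.5 * 0.33 * 1.13 * 0.0038 * 22.49^2
v^2 = 505.8001
Fd = 0.5 * 0.33 * 1.13 * 0.0038 * 505.8001 = 0.3584 N

0.3584 N


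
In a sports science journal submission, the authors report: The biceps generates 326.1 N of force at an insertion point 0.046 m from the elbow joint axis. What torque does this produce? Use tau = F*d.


tau = F * d
tau = 326.1 * 0.046
tau = 15.0006 N*m

15.0006 N*m


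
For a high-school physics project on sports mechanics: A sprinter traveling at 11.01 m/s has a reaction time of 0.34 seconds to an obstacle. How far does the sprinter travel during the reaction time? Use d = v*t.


d = v * t
d = 11.01 * 0.34
d = 3.7434 m

3.7434 m


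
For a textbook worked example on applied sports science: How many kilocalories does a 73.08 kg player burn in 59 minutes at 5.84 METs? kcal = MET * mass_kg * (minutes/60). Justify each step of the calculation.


kcal = MET * mass * time_hr
Convert time: 59 min = 0.9833 hr
kcal = 5.84 * 73.08 * 0.9833
kcal = 419.6741 kcal

419.6741 kcal


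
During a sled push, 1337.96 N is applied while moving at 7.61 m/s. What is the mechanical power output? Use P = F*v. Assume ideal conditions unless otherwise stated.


P = F * v
P = 1337.96 * 7.61
P = 10181.8756 W

10181.8756 W


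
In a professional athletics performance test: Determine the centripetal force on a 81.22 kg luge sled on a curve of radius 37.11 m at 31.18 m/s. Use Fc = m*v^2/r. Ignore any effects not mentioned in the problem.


Fc = m * v^2 / r
v^2 = 31.18^2 = 972.1924
Fc = 81.22 * 972.1924 / 37.11
Fc = 78961.4667 / 37.11 = 2127.7679 N

2127.7679 N


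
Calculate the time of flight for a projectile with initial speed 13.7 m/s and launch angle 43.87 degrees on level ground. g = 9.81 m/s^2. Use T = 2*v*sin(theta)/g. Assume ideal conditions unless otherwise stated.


T = 2*v*sin(theta)/g
sin(theta) = sin(43.87 deg) = 0.693
T = 2*13.7*0.693 / 9.81
T = 18.9889 / 9.81 = 1.9357 s

1.9357 s


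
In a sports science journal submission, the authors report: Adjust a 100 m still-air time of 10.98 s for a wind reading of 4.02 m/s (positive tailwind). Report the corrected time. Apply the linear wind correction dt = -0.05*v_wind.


dt = -0.05 * v_wind = -0.05 * 4.02 = -0.201 s
t_corrected = t_still + dt = 10.98 + (-0.201)
t_corrected = 10.779 s

10.779 s


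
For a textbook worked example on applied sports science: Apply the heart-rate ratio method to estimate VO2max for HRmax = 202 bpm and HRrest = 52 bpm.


VO2max = 15.3 * HRmax / HRrest
VO2max = 15.3 * 202 / 52
VO2max = 3090.6 / 52 = 59.4346 mL/kg/min

59.4346 mL/kg/min


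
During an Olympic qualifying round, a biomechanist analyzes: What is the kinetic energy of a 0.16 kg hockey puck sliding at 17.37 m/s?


KE = 0.5 * m * v^2
KE = 0.5 * 0.16 * 17.37^2
KE = 0.5 * 0.16 * 301.7169 = 24.1374 J

24.1374 J


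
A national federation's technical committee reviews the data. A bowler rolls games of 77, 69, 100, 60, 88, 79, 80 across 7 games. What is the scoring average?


Average = sum / n
Sum = 553
Average = 553 / 7 = 79

79


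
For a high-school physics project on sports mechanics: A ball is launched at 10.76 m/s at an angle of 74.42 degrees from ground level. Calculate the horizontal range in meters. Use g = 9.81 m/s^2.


R = v^2 * sin(2*theta) / g
Convert angle to radians: theta = 74.42 deg = 1.2989 rad
sin(2*theta) = sin(2.5977) = 0.5174
R = 10.76^2 * 0.5174 / 9.81
R = 115.7776 * 0.5174 / 9.81 = 6.1067 m

6.1067 m


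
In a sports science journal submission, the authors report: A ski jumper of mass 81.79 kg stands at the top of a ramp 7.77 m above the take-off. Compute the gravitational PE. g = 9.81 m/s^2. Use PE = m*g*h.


PE = m * g * h
PE = 81.79 * 9.81 * 7.77
PE = 802.3599 * 7.77 = 6234.3364 J

6234.3364 J


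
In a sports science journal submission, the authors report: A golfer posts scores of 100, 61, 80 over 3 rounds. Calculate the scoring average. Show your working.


Average = sum / n
Sum = 241
Average = 241 / 3 = 80.3333

80.3333


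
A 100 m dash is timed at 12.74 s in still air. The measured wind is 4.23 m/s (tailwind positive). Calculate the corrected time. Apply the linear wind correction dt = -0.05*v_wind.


dt = -0.05 * v_wind = -0.05 * 4.23 = -0.2115 s
t_corrected = t_still + dt = 12.74 + (-0.2115)
t_corrected = 12.5285 s

12.5285 s


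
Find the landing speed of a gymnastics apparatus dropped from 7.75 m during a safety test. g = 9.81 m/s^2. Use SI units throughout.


v = sqrt(2 * g * h)
v = sqrt(2 * 9.81 * 7.75)
v = sqrt(152.055) = 12.3311 m/s

12.3311 m/s


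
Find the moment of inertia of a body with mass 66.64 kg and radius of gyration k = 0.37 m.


I = m * k^2
I = 66.64 * 0.37^2
I = 66.64 * 0.1369 = 9.123 kg*m^2

9.123 kg*m^2


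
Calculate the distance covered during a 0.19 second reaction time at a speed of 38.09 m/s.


d = v * t
d = 38.09 * 0.19
d = 7.2371 m

7.2371 m


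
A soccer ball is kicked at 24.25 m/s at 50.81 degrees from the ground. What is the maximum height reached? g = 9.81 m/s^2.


H = (v*sin(theta))^2 / (2*g)
vy = v*sin(theta) = 24.25 * sin(50.81 deg) = 18.7951 m/s
H = vy^2 / (2*g) = 353.255 / (2*9.81)
H = 353.255 / 19.62 = 18.0048 m

18.0048 m


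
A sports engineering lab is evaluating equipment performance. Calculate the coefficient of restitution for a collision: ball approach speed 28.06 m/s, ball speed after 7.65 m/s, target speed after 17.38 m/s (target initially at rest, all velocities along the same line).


e = (v2_after - v1_after) / (v1_before - v2_before)
Numerator = 17.38 - 7.65 = 9.73
Denominator = 28.06 - 0 = 28.06
e = 9.73 / 28.06 = 0.3468

0.3468


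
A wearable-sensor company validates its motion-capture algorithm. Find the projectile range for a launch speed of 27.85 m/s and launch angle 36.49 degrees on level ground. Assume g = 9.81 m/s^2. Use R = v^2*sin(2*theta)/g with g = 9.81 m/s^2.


R = v^2 * sin(2*theta) / g
Convert angle to radians: theta = 36.49 deg = 0.6369 rad
sin(2*theta) = sin(1.2737) = 0.9562
R = 27.85^2 * 0.9562 / 9.81
R = 775.6225 * 0.9562 / 9.81 = 75.6017 m

75.6017 m


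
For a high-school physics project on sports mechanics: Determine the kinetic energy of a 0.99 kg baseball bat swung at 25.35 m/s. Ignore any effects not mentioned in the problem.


KE = 0.5 * m * v^2
KE = 0.5 * 0.99 * 25.35^2
KE = 0.5 * 0.99 * 642.6225 = 318.0981 J

318.0981 J


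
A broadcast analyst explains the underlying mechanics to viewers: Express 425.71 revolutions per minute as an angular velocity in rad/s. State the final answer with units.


omega = RPM * 2 * pi / 60
omega = 425.71 * 2 * 3.14159 / 60
omega = 2674.8148 / 60 = 44.5802 rad/s

44.5802 rad/s


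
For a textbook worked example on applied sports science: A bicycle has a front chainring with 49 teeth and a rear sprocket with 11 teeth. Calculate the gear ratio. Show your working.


GR = front_teeth / rear_teeth
GR = 49 / 11
GR = 4.4545

4.4545


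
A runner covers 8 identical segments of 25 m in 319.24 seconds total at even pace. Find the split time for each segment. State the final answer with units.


Split time = total_time / n_laps = 319.24 / 8
Split time = 39.905 s per lap

39.905 s


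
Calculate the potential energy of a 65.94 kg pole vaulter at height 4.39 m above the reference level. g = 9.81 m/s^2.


PE = m * g * h
PE = 65.94 * 9.81 * 4.39
PE = 646.8714 * 4.39 = 2839.7654 J

2839.7654 J


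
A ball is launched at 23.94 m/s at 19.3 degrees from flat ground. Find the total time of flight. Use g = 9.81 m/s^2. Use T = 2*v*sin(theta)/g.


T = 2*v*sin(theta)/g
sin(theta) = sin(19.3 deg) = 0.3305
T = 2*23.94*0.3305 / 9.81
T = 15.825 / 9.81 = 1.6132 s

1.6132 s


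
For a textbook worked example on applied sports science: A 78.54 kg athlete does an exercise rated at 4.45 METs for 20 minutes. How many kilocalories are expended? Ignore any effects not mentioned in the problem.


kcal = MET * mass * time_hr
Convert time: 20 min = 0.3333 hr
kcal = 4.45 * 78.54 * 0.3333
kcal = 116.501 kcal

116.501 kcal


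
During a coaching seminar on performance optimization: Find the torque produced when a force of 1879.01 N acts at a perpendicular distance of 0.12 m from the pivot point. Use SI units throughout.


tau = F * d
tau = 1879.01 * 0.12
tau = 225.4812 N*m

225.4812 N*m


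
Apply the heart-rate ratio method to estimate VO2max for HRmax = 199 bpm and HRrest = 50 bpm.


VO2max = 15.3 * HRmax / HRrest
VO2max = 15.3 * 199 / 50
VO2max = 3044.7 / 50 = 60.894 mL/kg/min

60.894 mL/kg/min


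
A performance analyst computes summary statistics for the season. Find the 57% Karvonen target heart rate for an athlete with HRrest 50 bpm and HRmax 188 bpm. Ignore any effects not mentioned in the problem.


Target = HRrest + pct*(HRmax - HRrest)
Heart rate reserve = HRmax - HRrest = 188 - 50 = 138 bpm
Fraction = 57% = 0.57
Target = 50 + 0.57 * 138
Target = 50 + 78.66 = 128.66 bpm

128.66 bpm


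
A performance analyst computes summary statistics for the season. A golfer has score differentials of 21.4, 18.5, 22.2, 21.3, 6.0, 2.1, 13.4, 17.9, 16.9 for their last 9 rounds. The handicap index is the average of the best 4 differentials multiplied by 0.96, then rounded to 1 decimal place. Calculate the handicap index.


All differentials: 21.4, 18.5, 22.2, 21.3, 6.0, 2.1, 13.4, 17.9, 16.9
Sorted: 2.1, 6.0, 13.4, 16.9, 17.9, 18.5, 21.3, 21.4, 22.2
Best 4: 2.1, 6.0, 13.4, 16.9
Average of best = 38.4 / 4 = 9.6
Raw index = 9.6 * 0.96 = 9.216
Handicap index = round(9.216, 1) = 9.2

9.2


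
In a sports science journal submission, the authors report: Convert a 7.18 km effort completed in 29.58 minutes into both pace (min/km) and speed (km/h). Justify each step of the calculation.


Pace = time / distance = 29.58 min / 7.18 km = 4.1198 min/km
Speed = distance / time_in_hours = 7.18 / 0.493 hr
Speed = 14.5639 km/h

4.1198 min/km, 14.5639 km/h


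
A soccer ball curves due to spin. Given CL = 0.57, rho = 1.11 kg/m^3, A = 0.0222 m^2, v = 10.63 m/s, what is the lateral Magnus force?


FM = 0.5 * CL * rho * A * v^2
FM = 0.5 * 0.57 * 1.11 * 0.0222 * 10.63^2
v^2 = 112.9969
FM = 0.5 * 0.57 * 1.11 * 0.0222 * 112.9969 = 0.7936 N

0.7936 N


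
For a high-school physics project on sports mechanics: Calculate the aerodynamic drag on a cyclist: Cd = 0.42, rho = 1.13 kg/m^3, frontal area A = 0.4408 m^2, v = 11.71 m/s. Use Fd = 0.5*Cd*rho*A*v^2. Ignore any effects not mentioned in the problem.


Fd = 0.5 * Cd * rho * A * v^2
Fd = 0.5 * 0.42 * 1.13 * 0.4408 * 11.71^2
v^2 = 137.1241
Fd = 0.5 * 0.42 * 1.13 * 0.4408 * 137.1241 = 14.3434 N

14.3434 N


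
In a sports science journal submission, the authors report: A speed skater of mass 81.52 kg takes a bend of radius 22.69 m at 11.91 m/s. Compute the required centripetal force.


Fc = m * v^2 / r
v^2 = 11.91^2 = 141.8481
Fc = 81.52 * 141.8481 / 22.69
Fc = 11563.4571 / 22.69 = 509.6279 N

509.6279 N


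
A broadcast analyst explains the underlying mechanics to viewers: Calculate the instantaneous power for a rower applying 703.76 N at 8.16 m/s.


P = F * v
P = 703.76 * 8.16
P = 5742.6816 W

5742.6816 W


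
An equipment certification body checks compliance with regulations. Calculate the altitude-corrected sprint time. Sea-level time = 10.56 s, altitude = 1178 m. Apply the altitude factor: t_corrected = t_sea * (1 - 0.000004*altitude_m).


Correction factor = 1 - 0.000004 * 1178 = 0.995288
t_corrected = t_sea * factor = 10.56 * 0.995288
t_corrected = 10.5102 s

10.5102 s


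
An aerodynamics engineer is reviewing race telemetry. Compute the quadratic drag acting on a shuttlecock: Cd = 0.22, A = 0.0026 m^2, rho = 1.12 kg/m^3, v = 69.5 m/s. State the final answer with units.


Fd = 0.5 * Cd * rho * A * v^2
Fd = 0.5 * 0.22 * 1.12 * 0.0026 * 69.5^2
v^2 = 4830.25
Fd = 0.5 * 0.22 * 1.12 * 0.0026 * 4830.25 = 1.5472 N

1.5472 N


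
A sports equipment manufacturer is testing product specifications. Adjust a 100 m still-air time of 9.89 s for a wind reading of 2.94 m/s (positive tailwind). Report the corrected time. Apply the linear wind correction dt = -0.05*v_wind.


dt = -0.05 * v_wind = -0.05 * 2.94 = -0.147 s
t_corrected = t_still + dt = 9.89 + (-0.147)
t_corrected = 9.743 s

9.743 s


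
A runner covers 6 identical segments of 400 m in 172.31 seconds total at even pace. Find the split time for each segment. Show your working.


Split time = total_time / n_laps = 172.31 / 6
Split time = 28.7183 s per lap

28.7183 s


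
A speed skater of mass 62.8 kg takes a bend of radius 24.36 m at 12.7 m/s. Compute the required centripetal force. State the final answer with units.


Fc = m * v^2 / r
v^2 = 12.7^2 = 161.29
Fc = 62.8 * 161.29 / 24.36
Fc = 10129.012 / 24.36 = 415.8051 N

415.8051 N


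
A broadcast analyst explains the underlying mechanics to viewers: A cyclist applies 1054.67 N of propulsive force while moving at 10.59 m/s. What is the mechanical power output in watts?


P = F * v
P = 1054.67 * 10.59
P = 11168.9553 W

11168.9553 W


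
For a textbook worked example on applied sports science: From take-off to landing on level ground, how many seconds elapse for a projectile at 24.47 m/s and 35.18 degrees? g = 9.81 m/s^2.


T = 2*v*sin(theta)/g
sin(theta) = sin(35.18 deg) = 0.5761
T = 2*24.47*0.5761 / 9.81
T = 28.1966 / 9.81 = 2.8743 s

2.8743 s


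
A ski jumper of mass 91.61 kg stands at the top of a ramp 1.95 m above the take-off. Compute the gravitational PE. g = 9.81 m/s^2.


PE = m * g * h
PE = 91.61 * 9.81 * 1.95
PE = 898.6941 * 1.95 = 1752.4535 J

1752.4535 J


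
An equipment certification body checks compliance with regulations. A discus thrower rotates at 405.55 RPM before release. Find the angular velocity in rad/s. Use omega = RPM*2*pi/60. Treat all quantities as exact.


omega = RPM * 2 * pi / 60
omega = 405.55 * 2 * 3.14159 / 60
omega = 2548.1458 / 60 = 42.4691 rad/s

42.4691 rad/s


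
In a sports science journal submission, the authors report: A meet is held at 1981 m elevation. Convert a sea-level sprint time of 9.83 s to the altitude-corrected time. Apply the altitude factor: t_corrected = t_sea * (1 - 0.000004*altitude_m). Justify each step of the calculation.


Correction factor = 1 - 0.000004 * 1981 = 0.992076
t_corrected = t_sea * factor = 9.83 * 0.992076
t_corrected = 9.7521 s

9.7521 s


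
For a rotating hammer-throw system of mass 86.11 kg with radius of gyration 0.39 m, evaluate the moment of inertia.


I = m * k^2
I = 86.11 * 0.39^2
I = 86.11 * 0.1521 = 13.0973 kg*m^2

13.0973 kg*m^2


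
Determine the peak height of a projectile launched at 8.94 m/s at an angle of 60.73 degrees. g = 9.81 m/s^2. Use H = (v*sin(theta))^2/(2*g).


H = (v*sin(theta))^2 / (2*g)
vy = v*sin(theta) = 8.94 * sin(60.73 deg) = 7.7986 m/s
H = vy^2 / (2*g) = 60.818 / (2*9.81)
H = 60.818 / 19.62 = 3.0998 m

3.0998 m


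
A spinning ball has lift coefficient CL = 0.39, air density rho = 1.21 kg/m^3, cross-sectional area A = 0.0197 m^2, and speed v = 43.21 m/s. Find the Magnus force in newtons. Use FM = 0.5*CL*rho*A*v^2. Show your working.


FM = 0.5 * CL * rho * A * v^2
FM = 0.5 * 0.39 * 1.21 * 0.0197 * 43.21^2
v^2 = 1867.1041
FM = 0.5 * 0.39 * 1.21 * 0.0197 * 1867.1041 = 8.6787 N

8.6787 N


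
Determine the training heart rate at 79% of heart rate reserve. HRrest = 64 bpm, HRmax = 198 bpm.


Target = HRrest + pct*(HRmax - HRrest)
Heart rate reserve = HRmax - HRrest = 198 - 64 = 134 bpm
Fraction = 79% = 0.79
Target = 64 + 0.79 * 134
Target = 64 + 105.86 = 169.86 bpm

169.86 bpm


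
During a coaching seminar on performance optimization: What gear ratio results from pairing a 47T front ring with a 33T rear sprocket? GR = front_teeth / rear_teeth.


GR = front_teeth / rear_teeth
GR = 47 / 33
GR = 1.4242

1.4242


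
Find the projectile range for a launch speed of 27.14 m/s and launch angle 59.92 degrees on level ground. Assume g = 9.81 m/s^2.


R = v^2 * sin(2*theta) / g
Convert angle to radians: theta = 59.92 deg = 1.0458 rad
sin(2*theta) = sin(2.0916) = 0.8674
R = 27.14^2 * 0.8674 / 9.81
R = 736.5796 * 0.8674 / 9.81 = 65.1297 m

65.1297 m


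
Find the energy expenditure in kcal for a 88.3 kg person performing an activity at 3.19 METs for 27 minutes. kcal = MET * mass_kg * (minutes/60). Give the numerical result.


kcal = MET * mass * time_hr
Convert time: 27 min = 0.45 hr
kcal = 3.19 * 88.3 * 0.45
kcal = 126.7546 kcal

126.7546 kcal


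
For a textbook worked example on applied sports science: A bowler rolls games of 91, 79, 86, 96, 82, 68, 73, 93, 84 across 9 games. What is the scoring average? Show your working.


Average = sum / n
Sum = 752
Average = 752 / 9 = 83.5556

83.5556


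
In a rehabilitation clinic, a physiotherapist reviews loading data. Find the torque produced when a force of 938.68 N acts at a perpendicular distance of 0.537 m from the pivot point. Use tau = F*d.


tau = F * d
tau = 938.68 * 0.537
tau = 504.0712 N*m

504.0712 N*m


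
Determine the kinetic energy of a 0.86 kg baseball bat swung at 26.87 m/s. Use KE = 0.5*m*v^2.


KE = 0.5 * m * v^2
KE = 0.5 * 0.86 * 26.87^2
KE = 0.5 * 0.86 * 721.9969 = 310.4587 J

310.4587 J


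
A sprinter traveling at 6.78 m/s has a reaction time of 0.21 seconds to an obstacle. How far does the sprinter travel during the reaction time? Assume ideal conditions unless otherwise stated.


d = v * t
d = 6.78 * 0.21
d = 1.4238 m

1.4238 m


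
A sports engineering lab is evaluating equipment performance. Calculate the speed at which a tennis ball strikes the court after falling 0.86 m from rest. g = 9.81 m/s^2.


v = sqrt(2 * g * h)
v = sqrt(2 * 9.81 * 0.86)
v = sqrt(16.8732) = 4.1077 m/s

4.1077 m/s


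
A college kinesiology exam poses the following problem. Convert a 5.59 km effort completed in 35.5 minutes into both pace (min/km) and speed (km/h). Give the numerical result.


Pace = time / distance = 35.5 min / 5.59 km = 6.3506 min/km
Speed = distance / time_in_hours = 5.59 / 0.5917 hr
Speed = 9.4479 km/h

6.3506 min/km, 9.4479 km/h


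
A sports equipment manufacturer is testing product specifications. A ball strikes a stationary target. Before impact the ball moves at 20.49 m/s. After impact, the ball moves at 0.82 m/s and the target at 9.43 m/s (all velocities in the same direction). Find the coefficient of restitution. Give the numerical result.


e = (v2_after - v1_after) / (v1_before - v2_before)
Numerator = 9.43 - 0.82 = 8.61
Denominator = 20.49 - 0 = 20.49
e = 8.61 / 20.49 = 0.4202

0.4202


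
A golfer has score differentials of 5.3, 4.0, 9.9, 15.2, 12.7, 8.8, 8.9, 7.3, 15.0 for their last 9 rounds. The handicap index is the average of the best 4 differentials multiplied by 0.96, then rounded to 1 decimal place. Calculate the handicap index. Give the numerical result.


All differentials: 5.3, 4.0, 9.9, 15.2, 12.7, 8.8, 8.9, 7.3, 15.0
Sorted: 4.0, 5.3, 7.3, 8.8, 8.9, 9.9, 12.7, 15.0, 15.2
Best 4: 4.0, 5.3, 7.3, 8.8
Average of best = 25.4 / 4 = 6.35
Raw index = 6.35 * 0.96 = 6.096
Handicap index = round(6.096, 1) = 6.1

6.1


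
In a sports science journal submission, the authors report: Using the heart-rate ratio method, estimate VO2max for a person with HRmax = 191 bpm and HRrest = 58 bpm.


VO2max = 15.3 * HRmax / HRrest
VO2max = 15.3 * 191 / 58
VO2max = 2922.3 / 58 = 50.3845 mL/kg/min

50.3845 mL/kg/min


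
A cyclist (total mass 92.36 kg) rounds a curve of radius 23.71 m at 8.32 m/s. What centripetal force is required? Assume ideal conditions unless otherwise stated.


Fc = m * v^2 / r
v^2 = 8.32^2 = 69.2224
Fc = 92.36 * 69.2224 / 23.71
Fc = 6393.3809 / 23.71 = 269.6491 N

269.6491 N


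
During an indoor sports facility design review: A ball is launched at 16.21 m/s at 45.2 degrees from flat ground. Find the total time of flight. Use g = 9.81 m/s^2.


T = 2*v*sin(theta)/g
sin(theta) = sin(45.2 deg) = 0.7096
T = 2*16.21*0.7096 / 9.81
T = 23.0043 / 9.81 = 2.345 s

2.345 s


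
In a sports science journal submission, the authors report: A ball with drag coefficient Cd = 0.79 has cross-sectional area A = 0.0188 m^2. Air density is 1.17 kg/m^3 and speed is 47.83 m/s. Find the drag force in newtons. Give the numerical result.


Fd = 0.5 * Cd * rho * A * v^2
Fd = 0.5 * 0.79 * 1.17 * 0.0188 * 47.83^2
v^2 = 2287.7089
Fd = 0.5 * 0.79 * 1.17 * 0.0188 * 2287.7089 = 19.8766 N

19.8766 N


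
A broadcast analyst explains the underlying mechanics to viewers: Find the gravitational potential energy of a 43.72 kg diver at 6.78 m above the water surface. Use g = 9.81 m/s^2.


PE = m * g * h
PE = 43.72 * 9.81 * 6.78
PE = 428.8932 * 6.78 = 2907.8959 J

2907.8959 J


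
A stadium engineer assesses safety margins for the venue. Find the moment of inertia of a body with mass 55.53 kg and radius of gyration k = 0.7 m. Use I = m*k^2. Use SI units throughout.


I = m * k^2
I = 55.53 * 0.7^2
I = 55.53 * 0.49 = 27.2097 kg*m^2

27.2097 kg*m^2


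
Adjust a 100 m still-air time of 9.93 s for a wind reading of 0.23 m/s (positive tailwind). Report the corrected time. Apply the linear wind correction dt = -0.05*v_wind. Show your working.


dt = -0.05 * v_wind = -0.05 * 0.23 = -0.0115 s
t_corrected = t_still + dt = 9.93 + (-0.0115)
t_corrected = 9.9185 s

9.9185 s


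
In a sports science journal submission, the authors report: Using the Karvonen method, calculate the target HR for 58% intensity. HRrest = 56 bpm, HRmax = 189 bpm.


Target = HRrest + pct*(HRmax - HRrest)
Heart rate reserve = HRmax - HRrest = 189 - 56 = 133 bpm
Fraction = 58% = 0.58
Target = 56 + 0.58 * 133
Target = 56 + 77.14 = 133.14 bpm

133.14 bpm


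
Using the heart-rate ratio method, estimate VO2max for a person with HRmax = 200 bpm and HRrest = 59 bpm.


VO2max = 15.3 * HRmax / HRrest
VO2max = 15.3 * 200 / 59
VO2max = 3060 / 59 = 51.8644 mL/kg/min

51.8644 mL/kg/min


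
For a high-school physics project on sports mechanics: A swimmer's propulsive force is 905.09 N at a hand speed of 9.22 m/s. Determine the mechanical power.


P = F * v
P = 905.09 * 9.22
P = 8344.9298 W

8344.9298 W


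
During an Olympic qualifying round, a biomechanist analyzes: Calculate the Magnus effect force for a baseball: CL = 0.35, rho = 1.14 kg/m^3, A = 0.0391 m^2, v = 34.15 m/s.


FM = 0.5 * CL * rho * A * v^2
FM = 0.5 * 0.35 * 1.14 * 0.0391 * 34.15^2
v^2 = 1166.2225
FM = 0.5 * 0.35 * 1.14 * 0.0391 * 1166.2225 = 9.0971 N

9.0971 N


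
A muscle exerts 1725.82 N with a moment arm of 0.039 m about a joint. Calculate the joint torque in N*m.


tau = F * d
tau = 1725.82 * 0.039
tau = 67.307 N*m

67.307 N*m


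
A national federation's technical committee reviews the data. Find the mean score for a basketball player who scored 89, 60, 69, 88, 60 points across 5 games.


Average = sum / n
Sum = 366
Average = 366 / 5 = 73.2

73.2


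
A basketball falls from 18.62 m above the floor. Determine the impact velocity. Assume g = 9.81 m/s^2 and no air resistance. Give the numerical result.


v = sqrt(2 * g * h)
v = sqrt(2 * 9.81 * 18.62)
v = sqrt(365.3244) = 19.1135 m/s

19.1135 m/s


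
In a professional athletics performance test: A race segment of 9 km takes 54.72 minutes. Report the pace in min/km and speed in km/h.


Pace = time / distance = 54.72 min / 9 km = 6.08 min/km
Speed = distance / time_in_hours = 9 / 0.912 hr
Speed = 9.8684 km/h

6.08 min/km, 9.8684 km/h


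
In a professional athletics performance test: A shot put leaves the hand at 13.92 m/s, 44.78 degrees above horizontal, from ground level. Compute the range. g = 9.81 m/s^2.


R = v^2 * sin(2*theta) / g
Convert angle to radians: theta = 44.78 deg = 0.7816 rad
sin(2*theta) = sin(1.5631) = 1
R = 13.92^2 * 1 / 9.81
R = 193.7664 * 1 / 9.81 = 19.7513 m

19.7513 m


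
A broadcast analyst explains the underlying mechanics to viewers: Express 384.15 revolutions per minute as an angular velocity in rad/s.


omega = RPM * 2 * pi / 60
omega = 384.15 * 2 * 3.14159 / 60
omega = 2413.6856 / 60 = 40.2281 rad/s

40.2281 rad/s


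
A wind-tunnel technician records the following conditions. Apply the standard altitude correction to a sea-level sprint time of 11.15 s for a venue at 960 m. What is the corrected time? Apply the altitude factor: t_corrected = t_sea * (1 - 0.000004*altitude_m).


Correction factor = 1 - 0.000004 * 960 = 0.99616
t_corrected = t_sea * factor = 11.15 * 0.99616
t_corrected = 11.1072 s

11.1072 s


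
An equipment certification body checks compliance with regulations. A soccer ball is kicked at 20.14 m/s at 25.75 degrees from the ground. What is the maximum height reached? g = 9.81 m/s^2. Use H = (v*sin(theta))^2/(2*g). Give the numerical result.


H = (v*sin(theta))^2 / (2*g)
vy = v*sin(theta) = 20.14 * sin(25.75 deg) = 8.7497 m/s
H = vy^2 / (2*g) = 76.5577 / (2*9.81)
H = 76.5577 / 19.62 = 3.902 m

3.902 m


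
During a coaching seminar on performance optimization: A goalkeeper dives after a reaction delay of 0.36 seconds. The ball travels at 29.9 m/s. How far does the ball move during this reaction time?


d = v * t
d = 29.9 * 0.36
d = 10.764 m

10.764 m


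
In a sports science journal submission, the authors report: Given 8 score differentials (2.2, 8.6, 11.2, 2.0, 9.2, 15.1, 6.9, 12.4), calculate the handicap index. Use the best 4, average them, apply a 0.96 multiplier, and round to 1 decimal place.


All differentials: 2.2, 8.6, 11.2, 2.0, 9.2, 15.1, 6.9, 12.4
Sorted: 2.0, 2.2, 6.9, 8.6, 9.2, 11.2, 12.4, 15.1
Best 4: 2.0, 2.2, 6.9, 8.6
Average of best = 19.7 / 4 = 4.925
Raw index = 4.925 * 0.96 = 4.728
Handicap index = round(4.728, 1) = 4.7

4.7


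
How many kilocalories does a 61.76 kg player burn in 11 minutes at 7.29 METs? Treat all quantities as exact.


kcal = MET * mass * time_hr
Convert time: 11 min = 0.1833 hr
kcal = 7.29 * 61.76 * 0.1833
kcal = 82.5422 kcal

82.5422 kcal


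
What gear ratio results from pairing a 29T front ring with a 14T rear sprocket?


GR = front_teeth / rear_teeth
GR = 29 / 14
GR = 2.0714

2.0714


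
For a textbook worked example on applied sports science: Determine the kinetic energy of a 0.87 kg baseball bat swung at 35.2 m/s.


KE = 0.5 * m * v^2
KE = 0.5 * 0.87 * 35.2^2
KE = 0.5 * 0.87 * 1239.04 = 538.9824 J

538.9824 J


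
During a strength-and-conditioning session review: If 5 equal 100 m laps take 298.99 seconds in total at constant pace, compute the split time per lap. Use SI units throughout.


Split time = total_time / n_laps = 298.99 / 5
Split time = 59.798 s per lap

59.798 s


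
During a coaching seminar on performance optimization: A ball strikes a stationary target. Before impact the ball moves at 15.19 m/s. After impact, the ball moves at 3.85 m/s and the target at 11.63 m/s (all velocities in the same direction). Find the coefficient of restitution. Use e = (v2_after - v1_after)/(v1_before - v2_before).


e = (v2_after - v1_after) / (v1_before - v2_before)
Numerator = 11.63 - 3.85 = 7.78
Denominator = 15.19 - 0 = 15.19
e = 7.78 / 15.19 = 0.5122

0.5122


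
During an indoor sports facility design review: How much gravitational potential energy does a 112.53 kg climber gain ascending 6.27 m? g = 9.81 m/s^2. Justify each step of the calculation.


PE = m * g * h
PE = 112.53 * 9.81 * 6.27
PE = 1103.9193 * 6.27 = 6921.574 J

6921.574 J


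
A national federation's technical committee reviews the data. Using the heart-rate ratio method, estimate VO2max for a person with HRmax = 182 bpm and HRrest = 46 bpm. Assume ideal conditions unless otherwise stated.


VO2max = 15.3 * HRmax / HRrest
VO2max = 15.3 * 182 / 46
VO2max = 2784.6 / 46 = 60.5348 mL/kg/min

60.5348 mL/kg/min


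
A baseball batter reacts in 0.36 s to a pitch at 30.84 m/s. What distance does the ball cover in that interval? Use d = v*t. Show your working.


d = v * t
d = 30.84 * 0.36
d = 11.1024 m

11.1024 m


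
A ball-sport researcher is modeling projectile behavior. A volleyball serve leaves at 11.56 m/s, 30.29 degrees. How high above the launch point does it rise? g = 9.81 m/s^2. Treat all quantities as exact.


H = (v*sin(theta))^2 / (2*g)
vy = v*sin(theta) = 11.56 * sin(30.29 deg) = 5.8306 m/s
H = vy^2 / (2*g) = 33.9959 / (2*9.81)
H = 33.9959 / 19.62 = 1.7327 m

1.7327 m


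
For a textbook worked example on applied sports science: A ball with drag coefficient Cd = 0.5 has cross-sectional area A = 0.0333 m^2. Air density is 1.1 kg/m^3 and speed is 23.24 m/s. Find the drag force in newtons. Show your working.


Fd = 0.5 * Cd * rho * A * v^2
Fd = 0.5 * 0.5 * 1.1 * 0.0333 * 23.24^2
v^2 = 540.0976
Fd = 0.5 * 0.5 * 1.1 * 0.0333 * 540.0976 = 4.9459 N

4.9459 N


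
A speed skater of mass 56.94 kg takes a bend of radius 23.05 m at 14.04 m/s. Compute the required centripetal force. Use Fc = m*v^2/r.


Fc = m * v^2 / r
v^2 = 14.04^2 = 197.1216
Fc = 56.94 * 197.1216 / 23.05
Fc = 11224.1039 / 23.05 = 486.9459 N

486.9459 N


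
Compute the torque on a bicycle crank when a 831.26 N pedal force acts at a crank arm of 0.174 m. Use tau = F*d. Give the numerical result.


tau = F * d
tau = 831.26 * 0.174
tau = 144.6392 N*m

144.6392 N*m


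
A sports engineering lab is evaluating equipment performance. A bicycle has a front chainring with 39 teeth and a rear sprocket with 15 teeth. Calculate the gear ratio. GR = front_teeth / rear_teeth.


GR = front_teeth / rear_teeth
GR = 39 / 15
GR = 2.6

2.6


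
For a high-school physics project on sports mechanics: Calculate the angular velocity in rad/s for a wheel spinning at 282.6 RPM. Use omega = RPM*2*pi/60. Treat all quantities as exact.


omega = RPM * 2 * pi / 60
omega = 282.6 * 2 * 3.14159 / 60
omega = 1775.6282 / 60 = 29.5938 rad/s

29.5938 rad/s


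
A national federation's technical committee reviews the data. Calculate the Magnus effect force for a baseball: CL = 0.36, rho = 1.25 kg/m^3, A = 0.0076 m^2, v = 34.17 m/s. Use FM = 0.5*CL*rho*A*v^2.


FM = 0.5 * CL * rho * A * v^2
FM = 0.5 * 0.36 * 1.25 * 0.0076 * 34.17^2
v^2 = 1167.5889
FM = 0.5 * 0.36 * 1.25 * 0.0076 * 1167.5889 = 1.9966 N

1.9966 N
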